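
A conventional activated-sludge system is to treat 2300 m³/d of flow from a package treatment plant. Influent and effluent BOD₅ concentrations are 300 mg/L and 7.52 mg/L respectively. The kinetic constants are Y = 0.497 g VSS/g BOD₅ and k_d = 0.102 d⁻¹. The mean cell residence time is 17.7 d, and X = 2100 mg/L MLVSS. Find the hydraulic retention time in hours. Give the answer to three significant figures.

τ ≈ 10.5 h

Rearranging the biomass balance for a CMAS with decay, V = Y·Q·ΔS·θ_c / [X·(1+k_d θ_c)] = 0.497 × 2300 × (300 − 7.52) × 17.7 / [2100 × (1 + 0.102 × 17.7)] = 5.92×10^6 / 5891 = 1004 m³.
HRT = V/Q = 1004 m³ / 2300 m³·d⁻¹ = 0.4367 d × 24 = 10.48 h.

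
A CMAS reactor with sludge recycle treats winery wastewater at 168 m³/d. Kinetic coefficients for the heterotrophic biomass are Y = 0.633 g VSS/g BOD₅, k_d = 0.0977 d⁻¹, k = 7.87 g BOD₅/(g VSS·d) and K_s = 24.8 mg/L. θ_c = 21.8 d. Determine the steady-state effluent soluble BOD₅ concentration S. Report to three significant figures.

S ≈ 0.736 mg/L

For a completely mixed reactor with recycle the Lawrence–McCarty relation gives S = K_s·(1 + k_d·θ_c) / [θ_c·(Y·k − k_d) − 1] = 24.8 × (1 + 0.0977 × 21.8) / [21.8 × (0.633 × 7.87 − 0.0977) − 1] = 77.62 / 105.5 = 0.7359 mg/L.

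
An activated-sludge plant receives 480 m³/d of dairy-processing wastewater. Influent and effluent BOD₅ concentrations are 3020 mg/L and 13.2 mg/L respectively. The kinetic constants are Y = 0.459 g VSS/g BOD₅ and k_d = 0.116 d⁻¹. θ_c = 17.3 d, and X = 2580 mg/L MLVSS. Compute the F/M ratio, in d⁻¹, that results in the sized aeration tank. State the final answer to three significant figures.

F/M ≈ 0.380 d⁻¹

Rearranging the biomass balance for a CMAS with decay, V = Y·Q·ΔS·θ_c / [X·(1+k_d θ_c)] = 0.459 × 480 × (3020 − 13.2) × 17.3 / [2580 × (1 + 0.116 × 17.3)] = 1.15×10^7 / 7758 = 1477 m³.
F/M = applied load / biomass = Q·S₀/(V·X) = 480 × 3020 / (1477 × 2580) = 0.3803 d⁻¹.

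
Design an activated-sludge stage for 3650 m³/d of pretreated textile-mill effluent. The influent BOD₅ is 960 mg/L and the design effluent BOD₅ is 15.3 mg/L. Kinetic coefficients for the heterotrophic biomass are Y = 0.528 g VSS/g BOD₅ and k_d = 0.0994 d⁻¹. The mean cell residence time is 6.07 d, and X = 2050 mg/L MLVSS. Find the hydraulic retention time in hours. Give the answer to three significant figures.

Steady-state biomass mass balance: V·X·(1 + k_d·θ_c) = Y·Q·(S₀ − S)·θ_c, so V = 0.528 × 3650 × (960 − 15.3) × 6.07 / [2050 × (1 + 0.0994 × 6.07)] = 1.11×10^7 / 3287 = 3362 m³.
HRT = V/Q = 3362 m³ / 3650 m³·d⁻¹ = 0.9212 d × 24 = 22.11 h.

τ ≈ 22.1 h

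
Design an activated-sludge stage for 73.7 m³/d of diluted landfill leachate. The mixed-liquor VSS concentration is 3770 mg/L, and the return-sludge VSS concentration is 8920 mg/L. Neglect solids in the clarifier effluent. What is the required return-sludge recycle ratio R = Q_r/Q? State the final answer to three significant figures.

R = Q_r/Q = X/(X_r − X) = 3770 / (8920 − 3770) = 0.7320.

R ≈ 0.732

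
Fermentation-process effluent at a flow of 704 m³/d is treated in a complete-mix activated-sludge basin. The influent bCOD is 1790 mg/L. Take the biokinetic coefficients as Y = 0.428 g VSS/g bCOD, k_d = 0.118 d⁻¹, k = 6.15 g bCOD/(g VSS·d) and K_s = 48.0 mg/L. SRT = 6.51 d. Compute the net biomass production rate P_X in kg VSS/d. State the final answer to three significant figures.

Effluent substrate depends only on kinetics and SRT: S = K_s(1 + k_d θ_c) / [θ_c(Yk − k_d) − 1] = 48.0 × (1 + 0.118 × 6.51) / [6.51 × (0.428 × 6.15 − 0.118) − 1] = 84.87 / 15.37 = 5.523 mg/L.
Observed yield with endogenous decay: Y_obs = Y / (1 + k_d·θ_c) = 0.428 / (1 + 0.118 × 6.51) = 0.428 / 1.768 = 0.2421 g VSS/g bCOD.
Mass of bCOD removed per day: Q(S₀ − S) = 704 × 1784 g/m³ = 1256 kg/d.
P_X = Y_obs · Q(S₀ − S) = 0.2421 × 1256 = 304.1 kg VSS/d.

P_X ≈ 304 kg VSS/d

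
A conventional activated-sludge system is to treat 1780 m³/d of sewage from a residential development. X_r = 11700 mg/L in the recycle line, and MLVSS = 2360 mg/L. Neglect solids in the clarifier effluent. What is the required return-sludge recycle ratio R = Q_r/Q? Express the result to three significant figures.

R = Q_r/Q = X/(X_r − X) = 2360 / (11700 − 2360) = 0.2527.

R ≈ 0.253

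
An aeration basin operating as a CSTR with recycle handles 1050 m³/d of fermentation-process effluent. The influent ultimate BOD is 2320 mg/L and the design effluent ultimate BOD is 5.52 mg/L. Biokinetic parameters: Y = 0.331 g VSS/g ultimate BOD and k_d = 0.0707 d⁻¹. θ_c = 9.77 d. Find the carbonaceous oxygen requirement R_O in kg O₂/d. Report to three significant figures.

Observed yield with endogenous decay: Y_obs = Y / (1 + k_d·θ_c) = 0.331 / (1 + 0.0707 × 9.77) = 0.331 / 1.691 = 0.1958 g VSS/g ultimate BOD.
ΔS = 2320 − 5.52 = 2314 mg/L, so the substrate removal rate is 1050 × 2314/1000 = 2430 kg ultimate BOD/d.
Biomass synthesised: P_X = Y_obs × 2430 = 475.8 kg VSS/d.
R_O = Q·(S₀ − S) − 1.42·P_X = 2430 − 1.42 × 475.8 = 1755 kg O₂/d.

R_O ≈ 1750 kg O₂/d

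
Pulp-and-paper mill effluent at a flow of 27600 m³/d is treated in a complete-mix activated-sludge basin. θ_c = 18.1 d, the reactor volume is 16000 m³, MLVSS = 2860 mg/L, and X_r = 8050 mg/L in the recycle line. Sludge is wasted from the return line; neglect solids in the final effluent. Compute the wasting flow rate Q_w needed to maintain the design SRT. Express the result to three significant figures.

Q_w ≈ 314 m³/d

Wasting from the return line (neglecting effluent solids): Q_w = V·X / (θ_c·X_r) = 16000 × 2860 / (18.1 × 8050) = 314.1 m³/d.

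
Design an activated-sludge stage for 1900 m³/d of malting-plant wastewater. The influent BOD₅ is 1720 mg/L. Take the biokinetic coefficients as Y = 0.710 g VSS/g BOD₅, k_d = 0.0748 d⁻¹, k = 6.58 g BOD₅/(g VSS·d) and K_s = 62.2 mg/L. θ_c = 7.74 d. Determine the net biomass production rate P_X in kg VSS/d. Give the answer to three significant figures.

P_X ≈ 1470 kg VSS/d

From the Monod/SRT balance for a CMAS, S = K_s·(1+k_d θ_c)/[θ_c·(Y k − k_d) − 1] = 62.2 × (1 + 0.0748 × 7.74) / [7.74 × (0.710 × 6.58 − 0.0748) − 1] = 98.21 / 34.58 = 2.840 mg/L.
Correct the yield for decay: Y_obs = Y/(1 + k_d θ_c) = 0.710 / (1 + 0.0748 × 7.74) = 0.710 / 1.579 = 0.4497.
ΔS = 1720 − 2.84 = 1717 mg/L, so the substrate removal rate is 1900 × 1717/1000 = 3263 kg BOD₅/d.
Biomass produced: P_X = Y_obs·Q·ΔS = 0.4497 × 3263 ≈ 1467 kg VSS/d.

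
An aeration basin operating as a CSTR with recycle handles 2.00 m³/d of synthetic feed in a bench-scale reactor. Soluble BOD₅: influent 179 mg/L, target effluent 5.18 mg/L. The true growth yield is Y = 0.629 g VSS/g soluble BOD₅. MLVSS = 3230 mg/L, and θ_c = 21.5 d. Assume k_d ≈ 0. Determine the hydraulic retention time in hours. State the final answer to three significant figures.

τ ≈ 17.5 h

V·X = Y·Q·ΔS·θ_c gives V = 0.629 × 2.00 × (179 − 5.18) × 21.5 / 3230 = 1.456 m³.
HRT = V/Q = 1.456 m³ / 2.00 m³·d⁻¹ = 0.7278 d × 24 = 17.47 h.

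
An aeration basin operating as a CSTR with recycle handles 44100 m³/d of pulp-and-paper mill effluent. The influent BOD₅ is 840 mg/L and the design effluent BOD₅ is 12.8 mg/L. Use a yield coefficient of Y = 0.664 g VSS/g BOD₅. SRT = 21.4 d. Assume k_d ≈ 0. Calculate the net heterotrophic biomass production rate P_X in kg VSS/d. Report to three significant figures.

P_X ≈ 24200 kg VSS/d

With endogenous decay neglected, the observed yield equals the true yield: Y_obs = Y = 0.664 g VSS/g BOD₅.
Q·(S₀ − S) = 44100 × (840 − 12.8) × 10⁻³ = 36480 kg/d removed.
P_X = Y_obs · Q(S₀ − S) = 0.6640 × 36480 = 24222 kg VSS/d.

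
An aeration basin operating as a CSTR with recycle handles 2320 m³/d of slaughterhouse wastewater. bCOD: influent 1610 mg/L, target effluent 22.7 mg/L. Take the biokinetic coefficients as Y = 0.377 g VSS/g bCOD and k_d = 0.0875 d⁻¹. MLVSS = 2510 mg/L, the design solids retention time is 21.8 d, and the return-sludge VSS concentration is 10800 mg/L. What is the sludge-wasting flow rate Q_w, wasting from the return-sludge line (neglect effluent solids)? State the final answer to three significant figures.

Steady-state biomass mass balance: V·X·(1 + k_d·θ_c) = Y·Q·(S₀ − S)·θ_c, so V = 0.377 × 2320 × (1610 − 22.7) × 21.8 / [2510 × (1 + 0.0875 × 21.8)] = 3.03×10^7 / 7298 = 4147 m³.
Wasting from the return line (neglecting effluent solids): Q_w = V·X / (θ_c·X_r) = 4147 × 2510 / (21.8 × 10800) = 44.21 m³/d.

Q_w ≈ 44.2 m³/d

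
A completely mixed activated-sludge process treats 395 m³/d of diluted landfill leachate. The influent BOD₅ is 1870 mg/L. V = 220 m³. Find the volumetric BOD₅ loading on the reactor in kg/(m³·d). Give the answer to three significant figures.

Volumetric loading L_v = Q·S₀ / V = 395 × 1870 g/m³ / 220.0 m³ = 3358 g/(m³·d) = 3.357 kg BOD₅/(m³·d).

L_v ≈ 3.36 kg BOD₅/(m³·d)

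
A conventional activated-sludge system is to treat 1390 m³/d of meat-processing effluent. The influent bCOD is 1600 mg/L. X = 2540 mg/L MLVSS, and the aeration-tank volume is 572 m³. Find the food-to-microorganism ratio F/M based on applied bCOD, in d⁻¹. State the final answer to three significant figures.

F/M ≈ 1.53 d⁻¹

F/M = Q·S₀ / (V·X) = 1390 × 1600 / (572.0 × 2540) = 1.531 g bCOD·(g VSS·d)⁻¹.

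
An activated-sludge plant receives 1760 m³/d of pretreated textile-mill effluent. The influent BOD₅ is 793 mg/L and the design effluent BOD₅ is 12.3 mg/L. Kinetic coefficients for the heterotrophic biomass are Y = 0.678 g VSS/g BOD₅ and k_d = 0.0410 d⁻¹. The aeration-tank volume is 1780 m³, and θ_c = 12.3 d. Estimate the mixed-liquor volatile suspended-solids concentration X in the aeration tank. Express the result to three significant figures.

Solving the biomass balance for X: X = Y Q (S₀−S) θ_c / [V (1+k_d θ_c)] = 0.678 × 1760 × (793 − 12.3) × 12.3 / [1780 × (1 + 0.0410 × 12.3)] = 4279 mg/L.

X ≈ 4280 mg/L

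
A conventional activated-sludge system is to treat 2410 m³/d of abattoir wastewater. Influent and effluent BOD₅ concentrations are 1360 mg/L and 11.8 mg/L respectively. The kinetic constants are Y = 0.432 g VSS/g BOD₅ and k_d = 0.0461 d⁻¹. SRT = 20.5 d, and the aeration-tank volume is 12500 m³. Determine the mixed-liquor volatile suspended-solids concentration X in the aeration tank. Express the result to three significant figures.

X ≈ 1180 mg/L

Solving the biomass balance for X: X = Y Q (S₀−S) θ_c / [V (1+k_d θ_c)] = 0.432 × 2410 × (1360 − 11.8) × 20.5 / [12500 × (1 + 0.0461 × 20.5)] = 1183 mg/L.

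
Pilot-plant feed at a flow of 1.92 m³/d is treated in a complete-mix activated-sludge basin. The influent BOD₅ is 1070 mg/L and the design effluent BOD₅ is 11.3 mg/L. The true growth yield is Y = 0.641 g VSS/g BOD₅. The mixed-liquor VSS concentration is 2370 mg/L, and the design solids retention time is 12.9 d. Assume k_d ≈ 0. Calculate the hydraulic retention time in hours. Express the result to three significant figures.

V·X = Y·Q·ΔS·θ_c gives V = 0.641 × 1.92 × (1070 − 11.3) × 12.9 / 2370 = 7.092 m³.
Hydraulic retention time τ = V/Q = 7.092 / 1.92 = 3.694 d = 88.65 h.

τ ≈ 88.7 h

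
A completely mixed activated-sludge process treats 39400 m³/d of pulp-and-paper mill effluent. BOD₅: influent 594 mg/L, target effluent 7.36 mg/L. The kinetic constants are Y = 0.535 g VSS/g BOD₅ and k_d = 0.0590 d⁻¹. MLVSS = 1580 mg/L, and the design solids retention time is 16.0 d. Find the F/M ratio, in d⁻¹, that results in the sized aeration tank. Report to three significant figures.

Rearranging the biomass balance for a CMAS with decay, V = Y·Q·ΔS·θ_c / [X·(1+k_d θ_c)] = 0.535 × 39400 × (594 − 7.36) × 16.0 / [1580 × (1 + 0.0590 × 16.0)] = 1.98×10^8 / 3072 = 64415 m³.
Food-to-microorganism ratio F/M = Q S₀ / (V X) = 39400 × 594 / (64415 × 1580) = 0.2300 d⁻¹.

F/M ≈ 0.230 d⁻¹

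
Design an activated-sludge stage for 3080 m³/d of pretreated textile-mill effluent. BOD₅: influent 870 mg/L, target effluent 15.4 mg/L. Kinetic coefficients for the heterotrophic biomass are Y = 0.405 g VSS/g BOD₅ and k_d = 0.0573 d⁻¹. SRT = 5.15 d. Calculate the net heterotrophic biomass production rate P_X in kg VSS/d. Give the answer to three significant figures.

Observed yield with endogenous decay: Y_obs = Y / (1 + k_d·θ_c) = 0.405 / (1 + 0.0573 × 5.15) = 0.405 / 1.295 = 0.3127 g VSS/g BOD₅.
Q·(S₀ − S) = 3080 × (870 − 15.4) × 10⁻³ = 2632 kg/d removed.
Net biomass production P_X = Y_obs × Q·(S₀ − S) = 0.3127 × 2632 = 823.1 kg VSS/d.

P_X ≈ 823 kg VSS/d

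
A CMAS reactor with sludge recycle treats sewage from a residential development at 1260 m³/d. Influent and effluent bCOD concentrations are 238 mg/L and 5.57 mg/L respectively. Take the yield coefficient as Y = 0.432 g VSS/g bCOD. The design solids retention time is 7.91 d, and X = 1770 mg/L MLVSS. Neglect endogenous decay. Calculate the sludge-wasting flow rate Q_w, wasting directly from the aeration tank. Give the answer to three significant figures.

With k_d = 0 the design equation reduces to V = Y Q (S₀−S) θ_c / X = 0.432 × 1260 × (238 − 5.57) × 7.91 / 1770 = 565.4 m³.
For wasting at MLVSS concentration, Q_w = V/θ_c = 565.4/7.91 = 71.48 m³/d.

Q_w ≈ 71.5 m³/d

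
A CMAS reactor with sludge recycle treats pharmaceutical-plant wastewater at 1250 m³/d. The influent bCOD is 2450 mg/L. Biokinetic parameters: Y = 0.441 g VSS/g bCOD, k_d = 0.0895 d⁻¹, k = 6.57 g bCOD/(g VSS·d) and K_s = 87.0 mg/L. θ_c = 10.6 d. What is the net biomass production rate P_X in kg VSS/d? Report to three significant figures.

From the Monod/SRT balance for a CMAS, S = K_s·(1+k_d θ_c)/[θ_c·(Y k − k_d) − 1] = 87.0 × (1 + 0.0895 × 10.6) / [10.6 × (0.441 × 6.57 − 0.0895) − 1] = 169.5 / 28.76 = 5.894 mg/L.
The observed yield is Y_obs = Y/(1 + k_d·θ_c) = 0.441 / (1 + 0.0895 × 10.6) = 0.441 / 1.949 = 0.2263 g VSS per g bCOD removed.
ΔS = 2450 − 5.89 = 2444 mg/L, so the substrate removal rate is 1250 × 2444/1000 = 3055 kg bCOD/d.
Net biomass production P_X = Y_obs × Q·(S₀ − S) = 0.2263 × 3055 = 691.4 kg VSS/d.

P_X ≈ 691 kg VSS/d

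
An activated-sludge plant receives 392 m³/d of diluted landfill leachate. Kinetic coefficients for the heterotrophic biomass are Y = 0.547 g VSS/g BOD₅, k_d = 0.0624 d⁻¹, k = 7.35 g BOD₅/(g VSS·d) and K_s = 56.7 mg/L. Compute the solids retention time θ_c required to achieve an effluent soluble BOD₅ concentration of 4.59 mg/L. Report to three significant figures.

From 1/θ_c = Y·k·S/(K_s + S) − k_d: Y·k·S/(K_s+S) = 0.547 × 7.35 × 4.59 / (56.7 + 4.59) = 0.3011 d⁻¹.
Then 1/θ_c = μ − k_d = 0.3011 − 0.0624 = 0.2387 d⁻¹, giving θ_c = 4.190 d.

θ_c ≈ 4.19 d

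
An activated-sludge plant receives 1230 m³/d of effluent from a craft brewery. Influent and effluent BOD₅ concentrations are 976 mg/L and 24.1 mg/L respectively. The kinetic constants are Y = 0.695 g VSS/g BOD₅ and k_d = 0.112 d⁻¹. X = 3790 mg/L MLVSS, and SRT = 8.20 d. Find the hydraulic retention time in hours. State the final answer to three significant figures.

τ ≈ 17.9 h

Rearranging the biomass balance for a CMAS with decay, V = Y·Q·ΔS·θ_c / [X·(1+k_d θ_c)] = 0.695 × 1230 × (976 − 24.1) × 8.20 / [3790 × (1 + 0.112 × 8.20)] = 6.67×10^6 / 7271 = 917.7 m³.
Hydraulic retention time τ = V/Q = 917.7 / 1230 = 0.7461 d = 17.91 h.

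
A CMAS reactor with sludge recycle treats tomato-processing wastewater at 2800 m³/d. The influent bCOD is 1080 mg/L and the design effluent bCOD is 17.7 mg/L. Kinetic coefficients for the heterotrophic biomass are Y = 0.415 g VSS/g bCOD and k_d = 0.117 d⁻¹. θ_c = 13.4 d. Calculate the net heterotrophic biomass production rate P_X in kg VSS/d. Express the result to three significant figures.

P_X ≈ 481 kg VSS/d

Correct the yield for decay: Y_obs = Y/(1 + k_d θ_c) = 0.415 / (1 + 0.117 × 13.4) = 0.415 / 2.568 = 0.1616.
Q·(S₀ − S) = 2800 × (1080 − 17.7) × 10⁻³ = 2974 kg/d removed.
P_X = Y_obs · Q(S₀ − S) = 0.1616 × 2974 = 480.7 kg VSS/d.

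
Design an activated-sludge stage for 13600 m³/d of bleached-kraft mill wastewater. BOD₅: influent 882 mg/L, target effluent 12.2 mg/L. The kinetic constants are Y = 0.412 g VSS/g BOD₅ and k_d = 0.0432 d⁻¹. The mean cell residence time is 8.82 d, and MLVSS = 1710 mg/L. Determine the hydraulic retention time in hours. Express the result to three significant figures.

From the SRT design equation V = Y Q (S₀−S) θ_c / [X (1 + k_d θ_c)] = 0.412 × 13600 × (882 − 12.2) × 8.82 / [1710 × (1 + 0.0432 × 8.82)] = 4.3×10^7 / 2362 = 18202 m³.
HRT = V/Q = 18202 m³ / 13600 m³·d⁻¹ = 1.338 d × 24 = 32.12 h.

τ ≈ 32.1 h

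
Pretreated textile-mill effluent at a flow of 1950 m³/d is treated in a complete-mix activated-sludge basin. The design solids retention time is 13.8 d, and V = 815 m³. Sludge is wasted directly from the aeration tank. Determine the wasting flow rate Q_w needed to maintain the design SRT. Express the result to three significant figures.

Q_w ≈ 59.1 m³/d

With mixed-liquor wasting, θ_c = V/Q_w, so Q_w = V/θ_c = 815.0/13.8 = 59.06 m³/d.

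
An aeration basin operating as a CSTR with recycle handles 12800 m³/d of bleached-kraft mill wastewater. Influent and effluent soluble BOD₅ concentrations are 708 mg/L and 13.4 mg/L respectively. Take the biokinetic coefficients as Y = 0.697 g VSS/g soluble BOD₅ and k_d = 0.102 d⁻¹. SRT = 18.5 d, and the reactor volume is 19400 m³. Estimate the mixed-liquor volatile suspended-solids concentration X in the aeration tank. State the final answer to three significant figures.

X ≈ 2050 mg/L

Solving the biomass balance for X: X = Y Q (S₀−S) θ_c / [V (1+k_d θ_c)] = 0.697 × 12800 × (708 − 13.4) × 18.5 / [19400 × (1 + 0.102 × 18.5)] = 2047 mg/L.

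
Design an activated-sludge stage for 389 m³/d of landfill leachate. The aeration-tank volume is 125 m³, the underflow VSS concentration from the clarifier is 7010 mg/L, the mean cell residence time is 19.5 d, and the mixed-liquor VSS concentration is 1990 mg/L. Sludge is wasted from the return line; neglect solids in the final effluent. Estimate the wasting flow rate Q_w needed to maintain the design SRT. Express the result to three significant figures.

Q_w ≈ 1.82 m³/d

Wasting from the return line (neglecting effluent solids): Q_w = V·X / (θ_c·X_r) = 125.0 × 1990 / (19.5 × 7010) = 1.820 m³/d.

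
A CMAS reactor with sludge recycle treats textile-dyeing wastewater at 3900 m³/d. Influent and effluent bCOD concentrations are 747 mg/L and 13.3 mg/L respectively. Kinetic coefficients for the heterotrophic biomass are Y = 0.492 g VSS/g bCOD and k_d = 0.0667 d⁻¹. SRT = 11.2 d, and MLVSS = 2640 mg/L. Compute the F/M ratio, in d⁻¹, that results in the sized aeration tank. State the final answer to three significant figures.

From the SRT design equation V = Y Q (S₀−S) θ_c / [X (1 + k_d θ_c)] = 0.492 × 3900 × (747 − 13.3) × 11.2 / [2640 × (1 + 0.0667 × 11.2)] = 1.58×10^7 / 4612 = 3419 m³.
F/M = Q·S₀ / (V·X) = 3900 × 747 / (3419 × 2640) = 0.3228 g bCOD·(g VSS·d)⁻¹.

F/M ≈ 0.323 d⁻¹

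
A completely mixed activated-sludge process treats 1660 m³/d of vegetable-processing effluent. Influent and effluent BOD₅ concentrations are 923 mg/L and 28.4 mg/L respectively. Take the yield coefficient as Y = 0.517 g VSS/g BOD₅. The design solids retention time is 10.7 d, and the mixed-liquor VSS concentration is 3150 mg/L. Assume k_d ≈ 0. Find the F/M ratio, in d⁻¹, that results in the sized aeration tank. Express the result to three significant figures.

F/M ≈ 0.187 d⁻¹

With k_d = 0 the design equation reduces to V = Y Q (S₀−S) θ_c / X = 0.517 × 1660 × (923 − 28.4) × 10.7 / 3150 = 2608 m³.
F/M = applied load / biomass = Q·S₀/(V·X) = 1660 × 923 / (2608 × 3150) = 0.1865 d⁻¹.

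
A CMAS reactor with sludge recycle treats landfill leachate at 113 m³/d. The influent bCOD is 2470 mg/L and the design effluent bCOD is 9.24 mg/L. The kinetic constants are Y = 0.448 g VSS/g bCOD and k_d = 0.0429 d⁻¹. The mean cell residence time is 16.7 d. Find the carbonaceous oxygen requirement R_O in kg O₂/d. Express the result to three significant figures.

R_O ≈ 175 kg O₂/d

Observed yield with endogenous decay: Y_obs = Y / (1 + k_d·θ_c) = 0.448 / (1 + 0.0429 × 16.7) = 0.448 / 1.716 = 0.2610 g VSS/g bCOD.
ΔS = 2470 − 9.24 = 2461 mg/L, so the substrate removal rate is 113 × 2461/1000 = 278.1 kg bCOD/d.
Biomass synthesised: P_X = Y_obs × 278.1 = 72.58 kg VSS/d.
R_O = Q·(S₀ − S) − 1.42·P_X = 278.1 − 1.42 × 72.58 = 175.0 kg O₂/d.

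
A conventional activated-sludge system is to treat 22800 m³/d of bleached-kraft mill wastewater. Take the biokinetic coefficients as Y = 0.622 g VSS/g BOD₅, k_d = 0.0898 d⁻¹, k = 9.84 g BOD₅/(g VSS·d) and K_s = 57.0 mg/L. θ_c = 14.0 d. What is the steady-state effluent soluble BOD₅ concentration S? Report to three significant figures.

S ≈ 1.54 mg/L

For a completely mixed reactor with recycle the Lawrence–McCarty relation gives S = K_s·(1 + k_d·θ_c) / [θ_c·(Y·k − k_d) − 1] = 57.0 × (1 + 0.0898 × 14.0) / [14.0 × (0.622 × 9.84 − 0.0898) − 1] = 128.7 / 83.43 = 1.542 mg/L.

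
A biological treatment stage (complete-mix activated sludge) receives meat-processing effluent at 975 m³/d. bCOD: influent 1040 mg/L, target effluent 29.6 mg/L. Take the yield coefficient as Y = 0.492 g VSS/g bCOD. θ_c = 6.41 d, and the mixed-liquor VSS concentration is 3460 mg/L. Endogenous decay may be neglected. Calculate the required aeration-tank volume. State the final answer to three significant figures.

V ≈ 898 m³

V·X = Y·Q·ΔS·θ_c gives V = 0.492 × 975 × (1040 − 29.6) × 6.41 / 3460 = 897.9 m³.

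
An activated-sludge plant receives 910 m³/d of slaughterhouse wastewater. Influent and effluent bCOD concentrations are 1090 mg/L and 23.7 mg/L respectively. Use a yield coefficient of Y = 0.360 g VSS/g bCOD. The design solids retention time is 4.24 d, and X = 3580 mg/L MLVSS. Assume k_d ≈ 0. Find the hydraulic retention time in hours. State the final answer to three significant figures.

V·X = Y·Q·ΔS·θ_c gives V = 0.360 × 910 × (1090 − 23.7) × 4.24 / 3580 = 413.7 m³.
τ = V/Q = 413.7/910 = 0.4546 d, or 10.91 h.

τ ≈ 10.9 h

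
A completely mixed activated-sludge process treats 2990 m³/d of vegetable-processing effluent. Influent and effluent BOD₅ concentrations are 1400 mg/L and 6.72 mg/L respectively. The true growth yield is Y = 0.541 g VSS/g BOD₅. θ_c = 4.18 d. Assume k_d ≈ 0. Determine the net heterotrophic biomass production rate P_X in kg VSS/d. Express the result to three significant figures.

P_X ≈ 2250 kg VSS/d

Since k_d ≈ 0, Y_obs = Y = 0.541 g VSS/g BOD₅.
Q·(S₀ − S) = 2990 × (1400 − 6.72) × 10⁻³ = 4166 kg/d removed.
Net biomass production P_X = Y_obs × Q·(S₀ − S) = 0.5410 × 4166 = 2254 kg VSS/d.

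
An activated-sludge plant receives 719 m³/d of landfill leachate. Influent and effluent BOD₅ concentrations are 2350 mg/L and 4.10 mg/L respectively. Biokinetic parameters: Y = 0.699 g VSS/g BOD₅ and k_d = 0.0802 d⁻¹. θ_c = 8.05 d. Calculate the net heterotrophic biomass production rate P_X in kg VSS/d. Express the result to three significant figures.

P_X ≈ 716 kg VSS/d

Correct the yield for decay: Y_obs = Y/(1 + k_d θ_c) = 0.699 / (1 + 0.0802 × 8.05) = 0.699 / 1.646 = 0.4248.
ΔS = 2350 − 4.10 = 2346 mg/L, so the substrate removal rate is 719 × 2346/1000 = 1687 kg BOD₅/d.
P_X = Y_obs · Q(S₀ − S) = 0.4248 × 1687 = 716.5 kg VSS/d.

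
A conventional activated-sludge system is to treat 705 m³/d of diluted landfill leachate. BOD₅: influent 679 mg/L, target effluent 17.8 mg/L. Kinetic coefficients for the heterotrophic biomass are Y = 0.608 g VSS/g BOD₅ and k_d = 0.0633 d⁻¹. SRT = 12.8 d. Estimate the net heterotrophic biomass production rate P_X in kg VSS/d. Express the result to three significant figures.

The observed yield is Y_obs = Y/(1 + k_d·θ_c) = 0.608 / (1 + 0.0633 × 12.8) = 0.608 / 1.810 = 0.3359 g VSS per g BOD₅ removed.
Q·(S₀ − S) = 705 × (679 − 17.8) × 10⁻³ = 466.1 kg/d removed.
Net biomass production P_X = Y_obs × Q·(S₀ − S) = 0.3359 × 466.1 = 156.6 kg VSS/d.

P_X ≈ 157 kg VSS/d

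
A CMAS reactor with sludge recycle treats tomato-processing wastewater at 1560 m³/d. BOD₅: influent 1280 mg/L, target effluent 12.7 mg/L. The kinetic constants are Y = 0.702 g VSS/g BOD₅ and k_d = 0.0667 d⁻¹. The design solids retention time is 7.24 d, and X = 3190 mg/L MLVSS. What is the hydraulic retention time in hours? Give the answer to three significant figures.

τ ≈ 32.7 h

Steady-state biomass mass balance: V·X·(1 + k_d·θ_c) = Y·Q·(S₀ − S)·θ_c, so V = 0.702 × 1560 × (1280 − 12.7) × 7.24 / [3190 × (1 + 0.0667 × 7.24)] = 1×10^7 / 4730 = 2124 m³.
HRT = V/Q = 2124 m³ / 1560 m³·d⁻¹ = 1.362 d × 24 = 32.68 h.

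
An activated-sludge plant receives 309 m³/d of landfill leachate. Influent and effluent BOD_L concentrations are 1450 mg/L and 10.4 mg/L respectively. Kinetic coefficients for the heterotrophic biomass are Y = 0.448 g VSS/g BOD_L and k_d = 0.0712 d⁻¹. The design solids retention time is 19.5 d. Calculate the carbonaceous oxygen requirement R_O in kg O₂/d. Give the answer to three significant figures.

R_O ≈ 326 kg O₂/d

Observed yield with endogenous decay: Y_obs = Y / (1 + k_d·θ_c) = 0.448 / (1 + 0.0712 × 19.5) = 0.448 / 2.388 = 0.1876 g VSS/g BOD_L.
Mass of BOD_L removed per day: Q(S₀ − S) = 309 × 1440 g/m³ = 444.8 kg/d.
Net sludge production P_X = 0.1876 × 444.8 = 83.44 kg VSS/d.
Carbonaceous O₂ demand = substrate oxidised − cell-mass equivalent = 444.8 − 1.42 × 83.44 = 326.4 kg O₂/d.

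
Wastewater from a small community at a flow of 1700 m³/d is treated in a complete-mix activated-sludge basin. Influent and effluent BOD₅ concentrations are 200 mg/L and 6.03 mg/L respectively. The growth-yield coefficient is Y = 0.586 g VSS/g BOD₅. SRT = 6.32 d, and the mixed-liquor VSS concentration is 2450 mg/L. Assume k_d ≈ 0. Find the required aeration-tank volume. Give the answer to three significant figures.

V ≈ 498 m³

With k_d = 0 the design equation reduces to V = Y Q (S₀−S) θ_c / X = 0.586 × 1700 × (200 − 6.03) × 6.32 / 2450 = 498.5 m³.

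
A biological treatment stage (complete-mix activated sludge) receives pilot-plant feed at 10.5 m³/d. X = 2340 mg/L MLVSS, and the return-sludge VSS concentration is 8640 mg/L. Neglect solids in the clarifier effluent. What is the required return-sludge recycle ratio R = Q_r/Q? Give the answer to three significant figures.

R ≈ 0.371

Mass balance around the secondary clarifier (neglecting effluent solids): R = X / (X_r − X) = 2340 / (8640 − 2340) = 0.3714.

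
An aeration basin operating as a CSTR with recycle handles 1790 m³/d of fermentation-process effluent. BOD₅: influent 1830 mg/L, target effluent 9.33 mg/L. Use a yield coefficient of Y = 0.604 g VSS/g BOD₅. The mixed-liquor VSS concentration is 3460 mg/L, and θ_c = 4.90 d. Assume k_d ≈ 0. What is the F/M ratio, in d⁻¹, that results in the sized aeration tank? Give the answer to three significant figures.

V·X = Y·Q·ΔS·θ_c gives V = 0.604 × 1790 × (1830 − 9.33) × 4.90 / 3460 = 2788 m³.
F/M = Q·S₀ / (V·X) = 1790 × 1830 / (2788 × 3460) = 0.3396 g BOD₅·(g VSS·d)⁻¹.

F/M ≈ 0.340 d⁻¹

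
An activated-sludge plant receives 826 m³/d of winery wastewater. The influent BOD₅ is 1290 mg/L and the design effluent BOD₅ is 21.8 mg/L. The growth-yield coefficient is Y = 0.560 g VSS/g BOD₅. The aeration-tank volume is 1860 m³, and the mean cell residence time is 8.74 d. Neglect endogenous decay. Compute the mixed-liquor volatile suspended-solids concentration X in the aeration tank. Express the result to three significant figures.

X = Y·Q·ΔS·θ_c / V = 0.560 × 826 × (1290 − 21.8) × 8.74 / 1860 = 2756 mg/L.

X ≈ 2760 mg/L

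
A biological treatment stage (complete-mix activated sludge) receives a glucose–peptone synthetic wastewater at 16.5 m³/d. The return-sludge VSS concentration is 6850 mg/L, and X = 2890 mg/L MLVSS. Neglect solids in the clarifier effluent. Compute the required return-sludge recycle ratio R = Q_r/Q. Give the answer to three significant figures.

R = Q_r/Q = X/(X_r − X) = 2890 / (6850 − 2890) = 0.7298.

R ≈ 0.730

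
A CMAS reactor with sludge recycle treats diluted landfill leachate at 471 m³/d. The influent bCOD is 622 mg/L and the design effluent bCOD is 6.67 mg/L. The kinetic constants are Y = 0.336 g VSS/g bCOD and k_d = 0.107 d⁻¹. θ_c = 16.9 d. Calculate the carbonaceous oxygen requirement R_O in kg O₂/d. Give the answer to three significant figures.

Y_obs = Y / (1 + k_d θ_c) = 0.336 / (1 + 0.107 × 16.9) = 0.336 / 2.808 = 0.1196.
Q·(S₀ − S) = 471 × (622 − 6.67) × 10⁻³ = 289.8 kg/d removed.
Biomass synthesised: P_X = Y_obs × 289.8 = 34.68 kg VSS/d.
Carbonaceous O₂ demand = substrate oxidised − cell-mass equivalent = 289.8 − 1.42 × 34.68 = 240.6 kg O₂/d.

R_O ≈ 241 kg O₂/d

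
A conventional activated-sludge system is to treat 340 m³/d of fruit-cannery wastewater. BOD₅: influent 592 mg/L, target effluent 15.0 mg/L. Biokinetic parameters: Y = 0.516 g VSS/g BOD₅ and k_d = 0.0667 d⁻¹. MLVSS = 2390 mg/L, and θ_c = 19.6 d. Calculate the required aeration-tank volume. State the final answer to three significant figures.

V ≈ 360 m³

From the SRT design equation V = Y Q (S₀−S) θ_c / [X (1 + k_d θ_c)] = 0.516 × 340 × (592 − 15.0) × 19.6 / [2390 × (1 + 0.0667 × 19.6)] = 1.98×10^6 / 5514 = 359.8 m³.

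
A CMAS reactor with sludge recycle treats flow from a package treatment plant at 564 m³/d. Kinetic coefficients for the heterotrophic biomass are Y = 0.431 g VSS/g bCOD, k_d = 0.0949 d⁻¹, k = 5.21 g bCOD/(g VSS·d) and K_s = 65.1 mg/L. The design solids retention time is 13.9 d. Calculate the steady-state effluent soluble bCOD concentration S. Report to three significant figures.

S ≈ 5.23 mg/L

From the Monod/SRT balance for a CMAS, S = K_s·(1+k_d θ_c)/[θ_c·(Y k − k_d) − 1] = 65.1 × (1 + 0.0949 × 13.9) / [13.9 × (0.431 × 5.21 − 0.0949) − 1] = 151.0 / 28.89 = 5.225 mg/L.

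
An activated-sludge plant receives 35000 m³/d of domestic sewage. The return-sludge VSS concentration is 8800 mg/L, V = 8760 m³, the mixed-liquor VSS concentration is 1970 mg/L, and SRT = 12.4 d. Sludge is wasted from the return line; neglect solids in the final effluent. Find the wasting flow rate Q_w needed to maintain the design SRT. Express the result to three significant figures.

θ_c = V·X/(Q_w·X_r) when wasting from the recycle, so Q_w = V·X/(θ_c·X_r) = 8760 × 1970 / (12.4 × 8800) = 158.1 m³/d.

Q_w ≈ 158 m³/d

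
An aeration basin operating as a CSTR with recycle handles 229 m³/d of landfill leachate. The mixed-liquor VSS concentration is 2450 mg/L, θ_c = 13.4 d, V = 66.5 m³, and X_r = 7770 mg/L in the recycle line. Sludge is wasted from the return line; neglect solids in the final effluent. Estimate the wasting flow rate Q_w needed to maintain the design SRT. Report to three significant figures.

Q_w ≈ 1.56 m³/d

Q_w = (V·X)/(θ_c X_r) = 66.50 × 2450 / (13.4 × 7770) = 1.565 m³/d.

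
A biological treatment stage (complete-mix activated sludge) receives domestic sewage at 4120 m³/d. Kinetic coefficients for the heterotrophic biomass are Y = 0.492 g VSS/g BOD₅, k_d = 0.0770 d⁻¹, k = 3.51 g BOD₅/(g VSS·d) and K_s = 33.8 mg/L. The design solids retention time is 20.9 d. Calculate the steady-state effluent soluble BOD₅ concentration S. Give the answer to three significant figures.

S ≈ 2.63 mg/L

For a completely mixed reactor with recycle the Lawrence–McCarty relation gives S = K_s·(1 + k_d·θ_c) / [θ_c·(Y·k − k_d) − 1] = 33.8 × (1 + 0.0770 × 20.9) / [20.9 × (0.492 × 3.51 − 0.0770) − 1] = 88.19 / 33.48 = 2.634 mg/L.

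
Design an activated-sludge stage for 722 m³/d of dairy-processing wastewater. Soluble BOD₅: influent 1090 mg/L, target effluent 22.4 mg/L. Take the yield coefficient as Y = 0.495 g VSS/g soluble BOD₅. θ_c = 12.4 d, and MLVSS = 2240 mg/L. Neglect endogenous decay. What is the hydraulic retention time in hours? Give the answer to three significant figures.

V·X = Y·Q·ΔS·θ_c gives V = 0.495 × 722 × (1090 − 22.4) × 12.4 / 2240 = 2112 m³.
τ = V/Q = 2112/722 = 2.925 d, or 70.21 h.

τ ≈ 70.2 h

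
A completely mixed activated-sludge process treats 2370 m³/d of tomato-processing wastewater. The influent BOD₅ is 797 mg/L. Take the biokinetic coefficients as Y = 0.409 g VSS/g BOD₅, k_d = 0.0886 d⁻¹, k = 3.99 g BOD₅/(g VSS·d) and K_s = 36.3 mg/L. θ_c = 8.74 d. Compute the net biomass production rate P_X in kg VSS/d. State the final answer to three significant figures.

P_X ≈ 433 kg VSS/d

Effluent substrate depends only on kinetics and SRT: S = K_s(1 + k_d θ_c) / [θ_c(Yk − k_d) − 1] = 36.3 × (1 + 0.0886 × 8.74) / [8.74 × (0.409 × 3.99 − 0.0886) − 1] = 64.41 / 12.49 = 5.157 mg/L.
Observed yield with endogenous decay: Y_obs = Y / (1 + k_d·θ_c) = 0.409 / (1 + 0.0886 × 8.74) = 0.409 / 1.774 = 0.2305 g VSS/g BOD₅.
ΔS = 797 − 5.16 = 791.8 mg/L, so the substrate removal rate is 2370 × 791.8/1000 = 1877 kg BOD₅/d.
P_X = Y_obs · Q(S₀ − S) = 0.2305 × 1877 = 432.6 kg VSS/d.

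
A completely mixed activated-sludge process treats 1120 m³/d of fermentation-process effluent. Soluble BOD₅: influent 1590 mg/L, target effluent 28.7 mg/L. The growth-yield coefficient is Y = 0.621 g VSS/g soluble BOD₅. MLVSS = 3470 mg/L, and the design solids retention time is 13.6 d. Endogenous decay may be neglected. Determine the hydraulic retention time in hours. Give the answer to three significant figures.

V·X = Y·Q·ΔS·θ_c gives V = 0.621 × 1120 × (1590 − 28.7) × 13.6 / 3470 = 4256 m³.
Hydraulic retention time τ = V/Q = 4256 / 1120 = 3.800 d = 91.20 h.

τ ≈ 91.2 h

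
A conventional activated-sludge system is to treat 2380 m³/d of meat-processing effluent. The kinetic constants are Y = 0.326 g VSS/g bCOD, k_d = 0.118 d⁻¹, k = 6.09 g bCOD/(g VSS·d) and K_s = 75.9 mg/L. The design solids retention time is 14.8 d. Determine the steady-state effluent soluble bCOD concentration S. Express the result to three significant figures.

From the Monod/SRT balance for a CMAS, S = K_s·(1+k_d θ_c)/[θ_c·(Y k − k_d) − 1] = 75.9 × (1 + 0.118 × 14.8) / [14.8 × (0.326 × 6.09 − 0.118) − 1] = 208.5 / 26.64 = 7.826 mg/L.

S ≈ 7.83 mg/L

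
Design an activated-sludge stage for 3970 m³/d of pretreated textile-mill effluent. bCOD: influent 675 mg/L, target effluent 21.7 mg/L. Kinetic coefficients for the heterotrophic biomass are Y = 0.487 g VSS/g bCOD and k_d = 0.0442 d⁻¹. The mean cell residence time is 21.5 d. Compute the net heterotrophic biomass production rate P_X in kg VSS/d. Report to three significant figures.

Observed yield with endogenous decay: Y_obs = Y / (1 + k_d·θ_c) = 0.487 / (1 + 0.0442 × 21.5) = 0.487 / 1.950 = 0.2497 g VSS/g bCOD.
ΔS = 675 − 21.7 = 653.3 mg/L, so the substrate removal rate is 3970 × 653.3/1000 = 2594 kg bCOD/d.
Biomass produced: P_X = Y_obs·Q·ΔS = 0.2497 × 2594 ≈ 647.6 kg VSS/d.

P_X ≈ 648 kg VSS/d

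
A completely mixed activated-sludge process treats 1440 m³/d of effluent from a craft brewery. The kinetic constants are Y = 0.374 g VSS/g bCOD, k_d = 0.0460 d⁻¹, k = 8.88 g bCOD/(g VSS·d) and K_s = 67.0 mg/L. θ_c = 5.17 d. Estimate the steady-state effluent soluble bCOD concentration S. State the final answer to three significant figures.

S ≈ 5.21 mg/L

From the Monod/SRT balance for a CMAS, S = K_s·(1+k_d θ_c)/[θ_c·(Y k − k_d) − 1] = 67.0 × (1 + 0.0460 × 5.17) / [5.17 × (0.374 × 8.88 − 0.0460) − 1] = 82.93 / 15.93 = 5.205 mg/L.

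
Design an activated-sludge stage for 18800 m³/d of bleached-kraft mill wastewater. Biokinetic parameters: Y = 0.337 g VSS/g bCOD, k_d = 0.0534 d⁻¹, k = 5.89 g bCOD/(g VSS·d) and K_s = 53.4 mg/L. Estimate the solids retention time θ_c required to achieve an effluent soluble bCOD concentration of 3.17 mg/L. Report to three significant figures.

θ_c ≈ 17.3 d

At the target effluent, Y k S/(K_s+S) = 0.337×5.89×3.17/56.57 = 0.1112 d⁻¹.
θ_c = 1/(μ − k_d) = 1/(0.1112 − 0.0534) = 1/0.05783 = 17.29 d.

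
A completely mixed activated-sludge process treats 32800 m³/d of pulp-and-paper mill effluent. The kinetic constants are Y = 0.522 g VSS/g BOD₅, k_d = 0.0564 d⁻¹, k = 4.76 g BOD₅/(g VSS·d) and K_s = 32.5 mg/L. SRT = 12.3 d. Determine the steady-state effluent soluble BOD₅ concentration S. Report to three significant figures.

Effluent substrate depends only on kinetics and SRT: S = K_s(1 + k_d θ_c) / [θ_c(Yk − k_d) − 1] = 32.5 × (1 + 0.0564 × 12.3) / [12.3 × (0.522 × 4.76 − 0.0564) − 1] = 55.05 / 28.87 = 1.907 mg/L.

S ≈ 1.91 mg/L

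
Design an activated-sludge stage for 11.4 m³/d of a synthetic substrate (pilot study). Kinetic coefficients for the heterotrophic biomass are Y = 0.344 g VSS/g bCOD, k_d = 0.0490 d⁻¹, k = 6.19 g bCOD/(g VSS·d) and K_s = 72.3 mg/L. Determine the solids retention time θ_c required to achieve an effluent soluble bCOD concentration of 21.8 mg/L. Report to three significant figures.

θ_c ≈ 2.25 d

Specific growth rate at S = 21.8 mg/L: μ = YkS/(K_s+S) = 0.344·6.19·21.8/(72.3+21.8) = 0.4933 d⁻¹.
θ_c = 1/(μ − k_d) = 1/(0.4933 − 0.0490) = 1/0.4443 = 2.251 d.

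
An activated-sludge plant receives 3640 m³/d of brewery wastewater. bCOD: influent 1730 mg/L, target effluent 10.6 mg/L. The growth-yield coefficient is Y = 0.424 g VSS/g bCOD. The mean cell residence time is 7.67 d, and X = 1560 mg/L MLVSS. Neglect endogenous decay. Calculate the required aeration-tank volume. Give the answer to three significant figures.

V ≈ 13000 m³

Biomass mass balance (decay neglected): V·X = Y·Q·(S₀ − S)·θ_c, so V = 0.424 × 3640 × (1730 − 10.6) × 7.67 / 1560 = 13047 m³.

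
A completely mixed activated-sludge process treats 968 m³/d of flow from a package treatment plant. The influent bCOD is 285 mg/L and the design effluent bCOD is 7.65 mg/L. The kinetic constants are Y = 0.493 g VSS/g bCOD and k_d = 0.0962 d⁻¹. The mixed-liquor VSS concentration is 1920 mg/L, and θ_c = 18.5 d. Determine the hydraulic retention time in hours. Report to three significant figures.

Steady-state biomass mass balance: V·X·(1 + k_d·θ_c) = Y·Q·(S₀ − S)·θ_c, so V = 0.493 × 968 × (285 − 7.65) × 18.5 / [1920 × (1 + 0.0962 × 18.5)] = 2.45×10^6 / 5337 = 458.8 m³.
Hydraulic retention time τ = V/Q = 458.8 / 968 = 0.4740 d = 11.38 h.

τ ≈ 11.4 h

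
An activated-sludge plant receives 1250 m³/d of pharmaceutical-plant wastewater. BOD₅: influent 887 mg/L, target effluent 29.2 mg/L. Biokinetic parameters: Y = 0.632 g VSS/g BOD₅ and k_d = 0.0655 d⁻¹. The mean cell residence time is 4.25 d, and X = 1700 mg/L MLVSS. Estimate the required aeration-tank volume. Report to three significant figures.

V ≈ 1330 m³

Steady-state biomass mass balance: V·X·(1 + k_d·θ_c) = Y·Q·(S₀ − S)·θ_c, so V = 0.632 × 1250 × (887 − 29.2) × 4.25 / [1700 × (1 + 0.0655 × 4.25)] = 2.88×10^6 / 2173 = 1325 m³.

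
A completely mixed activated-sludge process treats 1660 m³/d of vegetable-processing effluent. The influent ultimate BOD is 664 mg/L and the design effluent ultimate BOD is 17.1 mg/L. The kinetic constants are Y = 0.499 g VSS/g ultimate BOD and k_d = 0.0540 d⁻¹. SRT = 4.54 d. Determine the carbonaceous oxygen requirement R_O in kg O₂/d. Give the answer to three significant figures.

R_O ≈ 463 kg O₂/d

Observed yield with endogenous decay: Y_obs = Y / (1 + k_d·θ_c) = 0.499 / (1 + 0.0540 × 4.54) = 0.499 / 1.245 = 0.4008 g VSS/g ultimate BOD.
Mass of ultimate BOD removed per day: Q(S₀ − S) = 1660 × 646.9 g/m³ = 1074 kg/d.
P_X = Y_obs·Q·(S₀ − S) = 0.4008 × 1074 = 430.3 kg VSS/d.
Carbonaceous O₂ demand = substrate oxidised − cell-mass equivalent = 1074 − 1.42 × 430.3 = 462.8 kg O₂/d.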